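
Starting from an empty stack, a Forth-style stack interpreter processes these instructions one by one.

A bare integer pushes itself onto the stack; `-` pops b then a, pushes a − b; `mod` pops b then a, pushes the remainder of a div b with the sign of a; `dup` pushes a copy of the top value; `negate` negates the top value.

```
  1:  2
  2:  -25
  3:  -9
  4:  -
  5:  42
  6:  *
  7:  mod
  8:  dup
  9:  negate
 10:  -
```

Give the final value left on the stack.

2      → 2
-25    → 2 -25
-9     → 2 -25 -9
-      → 2 -16
42     → 2 -16 42
*      → 2 -672
mod    → 2
dup    → 2 2
negate → 2 -2
-      → 4

4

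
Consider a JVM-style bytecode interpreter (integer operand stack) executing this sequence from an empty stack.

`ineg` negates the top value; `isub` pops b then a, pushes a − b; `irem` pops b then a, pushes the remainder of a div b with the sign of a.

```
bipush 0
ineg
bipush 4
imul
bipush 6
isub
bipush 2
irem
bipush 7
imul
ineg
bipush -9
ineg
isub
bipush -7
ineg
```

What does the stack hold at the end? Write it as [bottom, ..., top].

bipush 0   0
ineg       0
bipush 4   0 4
imul       0
bipush 6   0 6
isub       -6
bipush 2   -6 2
irem       0
bipush 7   0 7
imul       0
ineg       0
bipush -9  0 -9
ineg       0 9
isub       -9
bipush -7  -9 -7
ineg       -9 7

[-9, 7]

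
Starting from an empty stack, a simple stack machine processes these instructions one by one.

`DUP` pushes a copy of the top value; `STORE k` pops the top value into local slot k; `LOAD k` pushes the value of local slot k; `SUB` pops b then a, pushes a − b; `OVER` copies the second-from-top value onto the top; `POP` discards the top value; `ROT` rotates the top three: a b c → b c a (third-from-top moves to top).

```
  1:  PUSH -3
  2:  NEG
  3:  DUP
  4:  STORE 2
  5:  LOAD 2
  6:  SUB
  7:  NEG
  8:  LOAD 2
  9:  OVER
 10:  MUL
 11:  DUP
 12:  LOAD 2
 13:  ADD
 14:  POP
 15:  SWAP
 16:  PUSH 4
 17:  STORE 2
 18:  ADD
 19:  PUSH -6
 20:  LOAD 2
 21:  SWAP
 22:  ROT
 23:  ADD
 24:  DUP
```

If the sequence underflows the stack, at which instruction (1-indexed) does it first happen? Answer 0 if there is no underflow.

0

PUSH -3  [-3]
NEG      [3]
DUP      [3, 3]
STORE 2  [3]
LOAD 2   [3, 3]
SUB      [0]
NEG      [0]
LOAD 2   [0, 3]
OVER     [0, 3, 0]
MUL      [0, 0]
DUP      [0, 0, 0]
LOAD 2   [0, 0, 0, 3]
ADD      [0, 0, 3]
POP      [0, 0]
SWAP     [0, 0]
PUSH 4   [0, 0, 4]
STORE 2  [0, 0]
ADD      [0]
PUSH -6  [0, -6]
LOAD 2   [0, -6, 4]
SWAP     [0, 4, -6]
ROT      [4, -6, 0]
ADD      [4, -6]
DUP      [4, -6, -6]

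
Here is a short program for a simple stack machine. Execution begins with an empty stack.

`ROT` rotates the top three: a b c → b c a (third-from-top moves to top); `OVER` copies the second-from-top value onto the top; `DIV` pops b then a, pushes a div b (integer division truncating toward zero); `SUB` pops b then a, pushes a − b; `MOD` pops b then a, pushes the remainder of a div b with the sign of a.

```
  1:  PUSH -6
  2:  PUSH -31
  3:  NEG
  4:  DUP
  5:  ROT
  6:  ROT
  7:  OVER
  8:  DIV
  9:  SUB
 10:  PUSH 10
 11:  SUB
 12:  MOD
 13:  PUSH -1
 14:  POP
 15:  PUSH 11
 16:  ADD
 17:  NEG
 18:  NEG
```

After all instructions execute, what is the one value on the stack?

PUSH -6  -> -6
PUSH -31 -> -6 -31
NEG      -> -6 31
DUP      -> -6 31 31
ROT      -> 31 31 -6
ROT      -> 31 -6 31
OVER     -> 31 -6 31 -6
DIV      -> 31 -6 -5
SUB      -> 31 -1
PUSH 10  -> 31 -1 10
SUB      -> 31 -11
MOD      -> 9
PUSH -1  -> 9 -1
POP      -> 9
PUSH 11  -> 9 11
ADD      -> 20
NEG      -> -20
NEG      -> 20

20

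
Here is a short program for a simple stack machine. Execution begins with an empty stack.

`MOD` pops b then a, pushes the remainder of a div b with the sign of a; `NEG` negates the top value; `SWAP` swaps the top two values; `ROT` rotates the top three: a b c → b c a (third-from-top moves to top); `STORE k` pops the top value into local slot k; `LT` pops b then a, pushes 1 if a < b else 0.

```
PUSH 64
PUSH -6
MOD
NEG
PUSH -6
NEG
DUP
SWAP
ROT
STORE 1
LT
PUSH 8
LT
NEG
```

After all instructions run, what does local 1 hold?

-4

PUSH 64 : 64
PUSH -6 : 64 -6
MOD     : 4
NEG     : -4
PUSH -6 : -4 -6
NEG     : -4 6
DUP     : -4 6 6
SWAP    : -4 6 6
ROT     : 6 6 -4
STORE 1 : 6 6
LT      : 0
PUSH 8  : 0 8
LT      : 1
NEG     : -1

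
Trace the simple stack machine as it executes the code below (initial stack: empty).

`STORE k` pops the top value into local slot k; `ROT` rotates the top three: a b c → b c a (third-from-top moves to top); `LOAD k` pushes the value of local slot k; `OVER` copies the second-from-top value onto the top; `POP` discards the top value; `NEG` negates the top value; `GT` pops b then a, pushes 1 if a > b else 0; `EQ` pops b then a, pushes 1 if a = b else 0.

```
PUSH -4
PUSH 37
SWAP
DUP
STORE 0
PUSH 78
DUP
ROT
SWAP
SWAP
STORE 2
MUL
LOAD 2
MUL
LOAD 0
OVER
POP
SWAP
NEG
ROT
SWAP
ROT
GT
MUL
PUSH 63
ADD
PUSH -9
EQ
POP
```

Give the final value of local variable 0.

-4

PUSH -4  -4
PUSH 37  -4 37
SWAP     37 -4
DUP      37 -4 -4
STORE 0  37 -4
PUSH 78  37 -4 78
DUP      37 -4 78 78
ROT      37 78 78 -4
SWAP     37 78 -4 78
SWAP     37 78 78 -4
STORE 2  37 78 78
MUL      37 6084
LOAD 2   37 6084 -4
MUL      37 -24336
LOAD 0   37 -24336 -4
OVER     37 -24336 -4 -24336
POP      37 -24336 -4
SWAP     37 -4 -24336
NEG      37 -4 24336
ROT      -4 24336 37
SWAP     -4 37 24336
ROT      37 24336 -4
GT       37 1
MUL      37
PUSH 63  37 63
ADD      100
PUSH -9  100 -9
EQ       0
POP      (empty)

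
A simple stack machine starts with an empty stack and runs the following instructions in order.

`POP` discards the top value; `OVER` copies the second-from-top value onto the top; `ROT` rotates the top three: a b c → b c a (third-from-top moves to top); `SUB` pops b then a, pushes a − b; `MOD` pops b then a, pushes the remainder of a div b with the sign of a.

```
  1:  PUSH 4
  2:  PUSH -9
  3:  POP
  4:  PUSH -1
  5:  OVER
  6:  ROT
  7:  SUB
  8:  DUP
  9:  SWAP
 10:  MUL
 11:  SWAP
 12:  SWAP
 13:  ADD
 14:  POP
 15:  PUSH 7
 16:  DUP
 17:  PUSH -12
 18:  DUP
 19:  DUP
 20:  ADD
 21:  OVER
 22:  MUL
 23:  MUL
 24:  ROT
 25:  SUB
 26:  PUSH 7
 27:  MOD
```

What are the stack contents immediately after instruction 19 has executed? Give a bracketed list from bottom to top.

PUSH 4    4
PUSH -9   4 -9
POP       4
PUSH -1   4 -1
OVER      4 -1 4
ROT       -1 4 4
SUB       -1 0
DUP       -1 0 0
SWAP      -1 0 0
MUL       -1 0
SWAP      0 -1
SWAP      -1 0
ADD       -1
POP       (empty)
PUSH 7    7
DUP       7 7
PUSH -12  7 7 -12
DUP       7 7 -12 -12
DUP       7 7 -12 -12 -12

[7, 7, -12, -12, -12]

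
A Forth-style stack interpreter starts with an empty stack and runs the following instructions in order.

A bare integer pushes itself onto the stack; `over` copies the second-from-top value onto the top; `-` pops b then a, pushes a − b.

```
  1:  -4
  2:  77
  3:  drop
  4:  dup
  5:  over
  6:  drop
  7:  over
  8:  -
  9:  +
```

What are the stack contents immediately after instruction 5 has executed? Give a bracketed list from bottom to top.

[-4, -4, -4]

-4    -4
77    -4 77
drop  -4
dup   -4 -4
over  -4 -4 -4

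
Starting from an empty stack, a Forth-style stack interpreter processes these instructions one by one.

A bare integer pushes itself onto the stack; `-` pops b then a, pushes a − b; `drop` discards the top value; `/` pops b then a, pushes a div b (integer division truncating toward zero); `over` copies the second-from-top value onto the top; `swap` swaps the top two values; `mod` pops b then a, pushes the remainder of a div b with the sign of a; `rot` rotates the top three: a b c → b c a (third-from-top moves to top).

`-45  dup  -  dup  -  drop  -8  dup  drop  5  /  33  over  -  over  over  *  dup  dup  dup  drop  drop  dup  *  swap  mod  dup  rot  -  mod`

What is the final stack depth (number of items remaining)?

-45  → -45
dup  → -45 -45
-    → 0
dup  → 0 0
-    → 0
drop → (empty)
-8   → -8
dup  → -8 -8
drop → -8
5    → -8 5
/    → -1
33   → -1 33
over → -1 33 -1
-    → -1 34
over → -1 34 -1
over → -1 34 -1 34
*    → -1 34 -34
dup  → -1 34 -34 -34
dup  → -1 34 -34 -34 -34
dup  → -1 34 -34 -34 -34 -34
drop → -1 34 -34 -34 -34
drop → -1 34 -34 -34
dup  → -1 34 -34 -34 -34
*    → -1 34 -34 1156
swap → -1 34 1156 -34
mod  → -1 34 0
dup  → -1 34 0 0
rot  → -1 0 0 34
-    → -1 0 -34
mod  → -1 0

2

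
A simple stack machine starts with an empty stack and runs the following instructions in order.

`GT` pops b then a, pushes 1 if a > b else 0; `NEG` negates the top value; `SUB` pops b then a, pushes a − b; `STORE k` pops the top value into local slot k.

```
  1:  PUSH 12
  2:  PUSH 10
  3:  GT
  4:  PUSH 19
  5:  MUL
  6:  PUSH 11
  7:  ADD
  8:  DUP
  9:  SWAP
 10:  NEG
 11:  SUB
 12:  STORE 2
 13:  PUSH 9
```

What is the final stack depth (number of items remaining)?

PUSH 12 : [12]
PUSH 10 : [12, 10]
GT      : [1]
PUSH 19 : [1, 19]
MUL     : [19]
PUSH 11 : [19, 11]
ADD     : [30]
DUP     : [30, 30]
SWAP    : [30, 30]
NEG     : [30, -30]
SUB     : [60]
STORE 2 : []
PUSH 9  : [9]

1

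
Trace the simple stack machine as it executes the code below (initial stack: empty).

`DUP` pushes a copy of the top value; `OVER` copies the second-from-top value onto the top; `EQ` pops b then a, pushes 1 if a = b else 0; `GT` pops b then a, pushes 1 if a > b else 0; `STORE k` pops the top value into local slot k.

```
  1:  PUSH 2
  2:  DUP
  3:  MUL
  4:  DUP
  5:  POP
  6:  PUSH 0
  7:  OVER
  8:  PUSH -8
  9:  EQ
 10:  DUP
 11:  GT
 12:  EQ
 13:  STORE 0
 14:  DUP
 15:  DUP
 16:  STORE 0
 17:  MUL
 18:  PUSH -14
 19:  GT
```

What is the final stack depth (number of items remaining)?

1

PUSH 2   -> [2]
DUP      -> [2, 2]
MUL      -> [4]
DUP      -> [4, 4]
POP      -> [4]
PUSH 0   -> [4, 0]
OVER     -> [4, 0, 4]
PUSH -8  -> [4, 0, 4, -8]
EQ       -> [4, 0, 0]
DUP      -> [4, 0, 0, 0]
GT       -> [4, 0, 0]
EQ       -> [4, 1]
STORE 0  -> [4]
DUP      -> [4, 4]
DUP      -> [4, 4, 4]
STORE 0  -> [4, 4]
MUL      -> [16]
PUSH -14 -> [16, -14]
GT       -> [1]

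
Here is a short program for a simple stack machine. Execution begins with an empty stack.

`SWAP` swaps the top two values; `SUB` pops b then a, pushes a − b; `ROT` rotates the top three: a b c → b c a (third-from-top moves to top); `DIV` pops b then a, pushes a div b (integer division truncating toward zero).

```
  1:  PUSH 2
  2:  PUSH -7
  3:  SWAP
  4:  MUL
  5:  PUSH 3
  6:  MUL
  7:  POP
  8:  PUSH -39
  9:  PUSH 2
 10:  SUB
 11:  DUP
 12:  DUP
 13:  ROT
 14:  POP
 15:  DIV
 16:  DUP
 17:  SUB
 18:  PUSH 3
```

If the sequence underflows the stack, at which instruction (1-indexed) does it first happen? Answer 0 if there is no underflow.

PUSH 2   -> 2
PUSH -7  -> 2 -7
SWAP     -> -7 2
MUL      -> -14
PUSH 3   -> -14 3
MUL      -> -42
POP      -> (empty)
PUSH -39 -> -39
PUSH 2   -> -39 2
SUB      -> -41
DUP      -> -41 -41
DUP      -> -41 -41 -41
ROT      -> -41 -41 -41
POP      -> -41 -41
DIV      -> 1
DUP      -> 1 1
SUB      -> 0
PUSH 3   -> 0 3

0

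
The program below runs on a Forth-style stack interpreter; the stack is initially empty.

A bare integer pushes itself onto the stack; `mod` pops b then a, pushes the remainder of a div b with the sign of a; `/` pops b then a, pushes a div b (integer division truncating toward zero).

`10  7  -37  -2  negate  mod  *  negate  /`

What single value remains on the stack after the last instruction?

10     : [10]
7      : [10, 7]
-37    : [10, 7, -37]
-2     : [10, 7, -37, -2]
negate : [10, 7, -37, 2]
mod    : [10, 7, -1]
*      : [10, -7]
negate : [10, 7]
/      : [1]

1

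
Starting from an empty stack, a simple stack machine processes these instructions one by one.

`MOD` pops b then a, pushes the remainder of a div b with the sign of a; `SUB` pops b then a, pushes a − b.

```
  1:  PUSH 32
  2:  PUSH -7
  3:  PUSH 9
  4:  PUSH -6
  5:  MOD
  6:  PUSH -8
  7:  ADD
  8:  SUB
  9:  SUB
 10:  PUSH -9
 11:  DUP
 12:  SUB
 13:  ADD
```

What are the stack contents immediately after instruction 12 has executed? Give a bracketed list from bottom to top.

PUSH 32 : [32]
PUSH -7 : [32, -7]
PUSH 9  : [32, -7, 9]
PUSH -6 : [32, -7, 9, -6]
MOD     : [32, -7, 3]
PUSH -8 : [32, -7, 3, -8]
ADD     : [32, -7, -5]
SUB     : [32, -2]
SUB     : [34]
PUSH -9 : [34, -9]
DUP     : [34, -9, -9]
SUB     : [34, 0]

[34, 0]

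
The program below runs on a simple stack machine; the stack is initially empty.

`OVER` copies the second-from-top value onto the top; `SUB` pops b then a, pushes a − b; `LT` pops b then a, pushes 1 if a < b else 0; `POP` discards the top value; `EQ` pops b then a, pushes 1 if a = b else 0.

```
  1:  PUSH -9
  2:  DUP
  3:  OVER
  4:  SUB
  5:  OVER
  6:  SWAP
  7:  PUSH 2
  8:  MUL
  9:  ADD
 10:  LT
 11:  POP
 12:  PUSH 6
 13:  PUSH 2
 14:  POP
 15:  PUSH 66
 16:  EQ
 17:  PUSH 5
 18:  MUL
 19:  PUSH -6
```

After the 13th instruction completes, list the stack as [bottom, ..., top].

PUSH -9  [-9]
DUP      [-9, -9]
OVER     [-9, -9, -9]
SUB      [-9, 0]
OVER     [-9, 0, -9]
SWAP     [-9, -9, 0]
PUSH 2   [-9, -9, 0, 2]
MUL      [-9, -9, 0]
ADD      [-9, -9]
LT       [0]
POP      []
PUSH 6   [6]
PUSH 2   [6, 2]

[6, 2]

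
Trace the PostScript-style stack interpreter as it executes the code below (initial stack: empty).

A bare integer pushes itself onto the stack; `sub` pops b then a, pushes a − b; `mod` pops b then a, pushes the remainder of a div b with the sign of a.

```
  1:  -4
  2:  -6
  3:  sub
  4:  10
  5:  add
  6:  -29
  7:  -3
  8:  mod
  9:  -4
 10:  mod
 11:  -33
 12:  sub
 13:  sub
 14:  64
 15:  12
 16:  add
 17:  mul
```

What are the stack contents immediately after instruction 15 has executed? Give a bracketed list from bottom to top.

[-19, 64, 12]

-4  → [-4]
-6  → [-4, -6]
sub → [2]
10  → [2, 10]
add → [12]
-29 → [12, -29]
-3  → [12, -29, -3]
mod → [12, -2]
-4  → [12, -2, -4]
mod → [12, -2]
-33 → [12, -2, -33]
sub → [12, 31]
sub → [-19]
64  → [-19, 64]
12  → [-19, 64, 12]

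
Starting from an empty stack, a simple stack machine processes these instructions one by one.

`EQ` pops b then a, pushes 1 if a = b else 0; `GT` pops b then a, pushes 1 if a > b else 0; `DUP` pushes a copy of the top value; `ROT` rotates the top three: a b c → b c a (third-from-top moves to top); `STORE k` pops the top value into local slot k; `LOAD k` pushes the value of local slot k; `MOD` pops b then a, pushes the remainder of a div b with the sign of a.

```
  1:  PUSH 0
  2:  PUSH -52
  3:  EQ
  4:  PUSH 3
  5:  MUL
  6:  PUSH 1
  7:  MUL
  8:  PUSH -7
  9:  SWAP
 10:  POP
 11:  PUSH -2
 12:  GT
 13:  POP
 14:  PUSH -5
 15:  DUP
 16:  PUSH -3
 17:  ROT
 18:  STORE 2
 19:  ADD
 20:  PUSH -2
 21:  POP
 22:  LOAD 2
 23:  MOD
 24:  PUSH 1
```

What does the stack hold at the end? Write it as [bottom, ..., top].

PUSH 0   : 0
PUSH -52 : 0 -52
EQ       : 0
PUSH 3   : 0 3
MUL      : 0
PUSH 1   : 0 1
MUL      : 0
PUSH -7  : 0 -7
SWAP     : -7 0
POP      : -7
PUSH -2  : -7 -2
GT       : 0
POP      : (empty)
PUSH -5  : -5
DUP      : -5 -5
PUSH -3  : -5 -5 -3
ROT      : -5 -3 -5
STORE 2  : -5 -3
ADD      : -8
PUSH -2  : -8 -2
POP      : -8
LOAD 2   : -8 -5
MOD      : -3
PUSH 1   : -3 1

[-3, 1]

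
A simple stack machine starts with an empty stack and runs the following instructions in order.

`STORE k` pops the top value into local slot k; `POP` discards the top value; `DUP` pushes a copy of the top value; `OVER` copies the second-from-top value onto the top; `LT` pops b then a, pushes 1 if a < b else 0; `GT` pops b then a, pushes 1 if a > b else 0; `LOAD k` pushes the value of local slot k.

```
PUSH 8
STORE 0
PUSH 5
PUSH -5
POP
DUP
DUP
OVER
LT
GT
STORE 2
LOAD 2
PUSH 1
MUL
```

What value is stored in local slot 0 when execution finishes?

8

PUSH 8  : 8
STORE 0 : (empty)
PUSH 5  : 5
PUSH -5 : 5 -5
POP     : 5
DUP     : 5 5
DUP     : 5 5 5
OVER    : 5 5 5 5
LT      : 5 5 0
GT      : 5 1
STORE 2 : 5
LOAD 2  : 5 1
PUSH 1  : 5 1 1
MUL     : 5 1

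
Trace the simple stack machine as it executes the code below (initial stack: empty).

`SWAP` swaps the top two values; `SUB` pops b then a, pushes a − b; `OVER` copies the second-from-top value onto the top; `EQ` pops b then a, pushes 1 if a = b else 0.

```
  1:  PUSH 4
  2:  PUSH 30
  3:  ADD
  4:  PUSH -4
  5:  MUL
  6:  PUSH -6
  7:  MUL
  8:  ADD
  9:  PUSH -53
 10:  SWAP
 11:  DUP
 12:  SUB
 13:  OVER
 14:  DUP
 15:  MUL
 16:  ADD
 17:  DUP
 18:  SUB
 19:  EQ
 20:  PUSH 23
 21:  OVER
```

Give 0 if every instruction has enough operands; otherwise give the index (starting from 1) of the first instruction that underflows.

8

PUSH 4   [4]
PUSH 30  [4, 30]
ADD      [34]
PUSH -4  [34, -4]
MUL      [-136]
PUSH -6  [-136, -6]
MUL      [816]
ADD  — needs 2 operands, stack has 1 → underflow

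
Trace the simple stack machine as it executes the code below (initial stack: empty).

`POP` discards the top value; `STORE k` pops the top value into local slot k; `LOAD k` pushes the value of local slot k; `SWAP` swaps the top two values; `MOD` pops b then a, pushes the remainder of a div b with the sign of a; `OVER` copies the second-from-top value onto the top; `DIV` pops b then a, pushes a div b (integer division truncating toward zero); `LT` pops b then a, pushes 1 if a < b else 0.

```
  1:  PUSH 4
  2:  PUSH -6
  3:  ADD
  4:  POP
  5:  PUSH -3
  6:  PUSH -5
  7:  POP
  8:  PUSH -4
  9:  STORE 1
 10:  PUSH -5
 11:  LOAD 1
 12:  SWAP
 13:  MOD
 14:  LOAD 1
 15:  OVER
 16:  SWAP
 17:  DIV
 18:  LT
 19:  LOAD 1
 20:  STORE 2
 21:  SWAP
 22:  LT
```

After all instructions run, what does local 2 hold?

-4

PUSH 4  -> [4]
PUSH -6 -> [4, -6]
ADD     -> [-2]
POP     -> []
PUSH -3 -> [-3]
PUSH -5 -> [-3, -5]
POP     -> [-3]
PUSH -4 -> [-3, -4]
STORE 1 -> [-3]
PUSH -5 -> [-3, -5]
LOAD 1  -> [-3, -5, -4]
SWAP    -> [-3, -4, -5]
MOD     -> [-3, -4]
LOAD 1  -> [-3, -4, -4]
OVER    -> [-3, -4, -4, -4]
SWAP    -> [-3, -4, -4, -4]
DIV     -> [-3, -4, 1]
LT      -> [-3, 1]
LOAD 1  -> [-3, 1, -4]
STORE 2 -> [-3, 1]
SWAP    -> [1, -3]
LT      -> [0]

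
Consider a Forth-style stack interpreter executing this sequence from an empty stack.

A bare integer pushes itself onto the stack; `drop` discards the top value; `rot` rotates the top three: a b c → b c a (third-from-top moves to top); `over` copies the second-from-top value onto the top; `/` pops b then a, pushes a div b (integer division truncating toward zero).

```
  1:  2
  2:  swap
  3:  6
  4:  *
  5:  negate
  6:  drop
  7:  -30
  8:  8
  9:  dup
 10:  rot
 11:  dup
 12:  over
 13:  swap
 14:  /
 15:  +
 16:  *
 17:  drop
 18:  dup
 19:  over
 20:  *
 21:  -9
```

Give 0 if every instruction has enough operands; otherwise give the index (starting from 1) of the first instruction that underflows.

2  2
swap  — needs 2 operands, stack has 1 → underflow

2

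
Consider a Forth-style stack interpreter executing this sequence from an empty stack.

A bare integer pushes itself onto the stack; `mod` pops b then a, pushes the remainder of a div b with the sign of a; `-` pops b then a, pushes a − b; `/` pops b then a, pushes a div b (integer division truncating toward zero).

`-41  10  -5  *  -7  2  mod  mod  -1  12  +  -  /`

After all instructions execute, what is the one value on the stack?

-41  -41
10   -41 10
-5   -41 10 -5
*    -41 -50
-7   -41 -50 -7
2    -41 -50 -7 2
mod  -41 -50 -1
mod  -41 0
-1   -41 0 -1
12   -41 0 -1 12
+    -41 0 11
-    -41 -11
/    3

3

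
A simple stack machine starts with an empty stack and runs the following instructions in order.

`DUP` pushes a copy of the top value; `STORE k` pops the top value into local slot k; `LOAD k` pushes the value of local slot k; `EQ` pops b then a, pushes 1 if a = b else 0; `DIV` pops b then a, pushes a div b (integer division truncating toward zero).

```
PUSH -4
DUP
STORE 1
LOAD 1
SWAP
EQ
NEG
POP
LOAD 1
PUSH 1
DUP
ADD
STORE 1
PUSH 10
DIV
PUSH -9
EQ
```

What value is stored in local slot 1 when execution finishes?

2

PUSH -4 → -4
DUP     → -4 -4
STORE 1 → -4
LOAD 1  → -4 -4
SWAP    → -4 -4
EQ      → 1
NEG     → -1
POP     → (empty)
LOAD 1  → -4
PUSH 1  → -4 1
DUP     → -4 1 1
ADD     → -4 2
STORE 1 → -4
PUSH 10 → -4 10
DIV     → 0
PUSH -9 → 0 -9
EQ      → 0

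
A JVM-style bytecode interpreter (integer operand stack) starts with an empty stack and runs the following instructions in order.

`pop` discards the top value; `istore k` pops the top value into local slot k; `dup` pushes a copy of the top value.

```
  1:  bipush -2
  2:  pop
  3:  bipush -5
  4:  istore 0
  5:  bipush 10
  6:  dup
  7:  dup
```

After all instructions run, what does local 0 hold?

-5

bipush -2  -2
pop        (empty)
bipush -5  -5
istore 0   (empty)
bipush 10  10
dup        10 10
dup        10 10 10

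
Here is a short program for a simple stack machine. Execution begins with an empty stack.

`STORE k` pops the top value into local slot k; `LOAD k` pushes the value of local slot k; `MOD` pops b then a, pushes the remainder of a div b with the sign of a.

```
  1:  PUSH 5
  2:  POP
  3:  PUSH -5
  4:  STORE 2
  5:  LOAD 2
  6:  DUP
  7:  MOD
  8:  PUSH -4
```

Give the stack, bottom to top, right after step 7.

PUSH 5  -> [5]
POP     -> []
PUSH -5 -> [-5]
STORE 2 -> []
LOAD 2  -> [-5]
DUP     -> [-5, -5]
MOD     -> [0]

[0]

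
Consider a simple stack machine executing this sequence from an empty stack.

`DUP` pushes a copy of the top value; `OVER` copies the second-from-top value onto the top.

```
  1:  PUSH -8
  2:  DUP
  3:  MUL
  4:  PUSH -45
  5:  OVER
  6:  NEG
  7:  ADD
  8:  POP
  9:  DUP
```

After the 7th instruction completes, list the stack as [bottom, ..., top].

[64, -109]

PUSH -8  : -8
DUP      : -8 -8
MUL      : 64
PUSH -45 : 64 -45
OVER     : 64 -45 64
NEG      : 64 -45 -64
ADD      : 64 -109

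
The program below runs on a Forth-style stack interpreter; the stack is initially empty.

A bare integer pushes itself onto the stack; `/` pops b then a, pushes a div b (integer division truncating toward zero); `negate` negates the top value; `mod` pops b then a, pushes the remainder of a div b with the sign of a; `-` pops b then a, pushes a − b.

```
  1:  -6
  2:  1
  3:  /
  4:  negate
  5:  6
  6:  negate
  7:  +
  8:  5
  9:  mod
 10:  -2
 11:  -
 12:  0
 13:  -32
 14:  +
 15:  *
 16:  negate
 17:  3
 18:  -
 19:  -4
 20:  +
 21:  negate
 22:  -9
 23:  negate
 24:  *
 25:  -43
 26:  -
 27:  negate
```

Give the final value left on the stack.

-6     : -6
1      : -6 1
/      : -6
negate : 6
6      : 6 6
negate : 6 -6
+      : 0
5      : 0 5
mod    : 0
-2     : 0 -2
-      : 2
0      : 2 0
-32    : 2 0 -32
+      : 2 -32
*      : -64
negate : 64
3      : 64 3
-      : 61
-4     : 61 -4
+      : 57
negate : -57
-9     : -57 -9
negate : -57 9
*      : -513
-43    : -513 -43
-      : -470
negate : 470

470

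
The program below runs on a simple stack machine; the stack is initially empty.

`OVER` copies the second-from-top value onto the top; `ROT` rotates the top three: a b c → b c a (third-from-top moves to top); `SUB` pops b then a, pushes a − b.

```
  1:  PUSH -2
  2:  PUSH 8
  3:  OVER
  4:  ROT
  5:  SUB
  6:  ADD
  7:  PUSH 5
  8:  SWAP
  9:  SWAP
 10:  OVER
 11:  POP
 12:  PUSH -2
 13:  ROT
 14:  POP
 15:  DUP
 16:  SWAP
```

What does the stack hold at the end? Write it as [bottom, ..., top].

[5, -2, -2]

PUSH -2 : -2
PUSH 8  : -2 8
OVER    : -2 8 -2
ROT     : 8 -2 -2
SUB     : 8 0
ADD     : 8
PUSH 5  : 8 5
SWAP    : 5 8
SWAP    : 8 5
OVER    : 8 5 8
POP     : 8 5
PUSH -2 : 8 5 -2
ROT     : 5 -2 8
POP     : 5 -2
DUP     : 5 -2 -2
SWAP    : 5 -2 -2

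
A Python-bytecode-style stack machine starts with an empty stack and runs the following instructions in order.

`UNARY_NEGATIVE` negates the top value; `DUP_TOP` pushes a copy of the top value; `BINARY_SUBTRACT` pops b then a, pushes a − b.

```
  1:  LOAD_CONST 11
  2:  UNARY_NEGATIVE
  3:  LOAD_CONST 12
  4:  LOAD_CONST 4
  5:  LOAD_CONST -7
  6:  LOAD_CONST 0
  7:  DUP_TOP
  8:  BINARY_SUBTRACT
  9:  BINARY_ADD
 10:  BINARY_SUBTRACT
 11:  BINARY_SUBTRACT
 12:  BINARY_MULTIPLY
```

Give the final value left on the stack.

-11

LOAD_CONST 11    [11]
UNARY_NEGATIVE   [-11]
LOAD_CONST 12    [-11, 12]
LOAD_CONST 4     [-11, 12, 4]
LOAD_CONST -7    [-11, 12, 4, -7]
LOAD_CONST 0     [-11, 12, 4, -7, 0]
DUP_TOP          [-11, 12, 4, -7, 0, 0]
BINARY_SUBTRACT  [-11, 12, 4, -7, 0]
BINARY_ADD       [-11, 12, 4, -7]
BINARY_SUBTRACT  [-11, 12, 11]
BINARY_SUBTRACT  [-11, 1]
BINARY_MULTIPLY  [-11]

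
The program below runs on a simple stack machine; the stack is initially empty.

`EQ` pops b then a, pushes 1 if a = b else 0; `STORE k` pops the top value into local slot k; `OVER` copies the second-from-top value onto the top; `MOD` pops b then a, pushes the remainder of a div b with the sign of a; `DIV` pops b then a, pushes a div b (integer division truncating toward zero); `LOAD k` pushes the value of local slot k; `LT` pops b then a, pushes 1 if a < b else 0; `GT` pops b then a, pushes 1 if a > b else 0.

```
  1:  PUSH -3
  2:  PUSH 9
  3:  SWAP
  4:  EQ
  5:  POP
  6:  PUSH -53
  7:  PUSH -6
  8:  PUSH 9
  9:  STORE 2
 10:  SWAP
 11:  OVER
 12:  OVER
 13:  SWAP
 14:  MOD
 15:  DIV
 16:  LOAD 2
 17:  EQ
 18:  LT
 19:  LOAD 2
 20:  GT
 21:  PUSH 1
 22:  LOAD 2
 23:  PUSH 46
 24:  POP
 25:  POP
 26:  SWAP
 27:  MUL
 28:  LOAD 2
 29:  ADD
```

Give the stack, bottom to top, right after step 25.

PUSH -3  → [-3]
PUSH 9   → [-3, 9]
SWAP     → [9, -3]
EQ       → [0]
POP      → []
PUSH -53 → [-53]
PUSH -6  → [-53, -6]
PUSH 9   → [-53, -6, 9]
STORE 2  → [-53, -6]
SWAP     → [-6, -53]
OVER     → [-6, -53, -6]
OVER     → [-6, -53, -6, -53]
SWAP     → [-6, -53, -53, -6]
MOD      → [-6, -53, -5]
DIV      → [-6, 10]
LOAD 2   → [-6, 10, 9]
EQ       → [-6, 0]
LT       → [1]
LOAD 2   → [1, 9]
GT       → [0]
PUSH 1   → [0, 1]
LOAD 2   → [0, 1, 9]
PUSH 46  → [0, 1, 9, 46]
POP      → [0, 1, 9]
POP      → [0, 1]

[0, 1]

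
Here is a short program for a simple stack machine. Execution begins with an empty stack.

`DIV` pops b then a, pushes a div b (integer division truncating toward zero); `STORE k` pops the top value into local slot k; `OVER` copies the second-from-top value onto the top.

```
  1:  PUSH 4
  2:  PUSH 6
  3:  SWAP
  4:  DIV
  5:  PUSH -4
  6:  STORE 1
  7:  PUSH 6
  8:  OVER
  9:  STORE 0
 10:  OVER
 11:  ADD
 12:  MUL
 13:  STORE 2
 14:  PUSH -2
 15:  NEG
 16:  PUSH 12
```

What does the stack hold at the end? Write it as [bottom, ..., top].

[2, 12]

PUSH 4  -> [4]
PUSH 6  -> [4, 6]
SWAP    -> [6, 4]
DIV     -> [1]
PUSH -4 -> [1, -4]
STORE 1 -> [1]
PUSH 6  -> [1, 6]
OVER    -> [1, 6, 1]
STORE 0 -> [1, 6]
OVER    -> [1, 6, 1]
ADD     -> [1, 7]
MUL     -> [7]
STORE 2 -> []
PUSH -2 -> [-2]
NEG     -> [2]
PUSH 12 -> [2, 12]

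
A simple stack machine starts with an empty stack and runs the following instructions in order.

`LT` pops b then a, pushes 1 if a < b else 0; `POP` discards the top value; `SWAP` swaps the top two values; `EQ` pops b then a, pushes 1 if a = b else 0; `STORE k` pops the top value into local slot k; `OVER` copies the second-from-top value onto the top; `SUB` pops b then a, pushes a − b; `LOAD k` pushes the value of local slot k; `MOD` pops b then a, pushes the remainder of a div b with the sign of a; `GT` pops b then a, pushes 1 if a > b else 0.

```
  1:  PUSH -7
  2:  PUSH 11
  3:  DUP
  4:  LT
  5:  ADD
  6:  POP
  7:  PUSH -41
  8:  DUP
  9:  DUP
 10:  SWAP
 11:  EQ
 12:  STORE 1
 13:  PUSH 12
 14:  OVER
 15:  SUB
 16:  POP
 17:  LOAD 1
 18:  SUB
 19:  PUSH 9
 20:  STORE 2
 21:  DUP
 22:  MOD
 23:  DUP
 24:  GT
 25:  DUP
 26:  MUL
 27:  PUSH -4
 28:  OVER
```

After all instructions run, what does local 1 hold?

1

PUSH -7  : -7
PUSH 11  : -7 11
DUP      : -7 11 11
LT       : -7 0
ADD      : -7
POP      : (empty)
PUSH -41 : -41
DUP      : -41 -41
DUP      : -41 -41 -41
SWAP     : -41 -41 -41
EQ       : -41 1
STORE 1  : -41
PUSH 12  : -41 12
OVER     : -41 12 -41
SUB      : -41 53
POP      : -41
LOAD 1   : -41 1
SUB      : -42
PUSH 9   : -42 9
STORE 2  : -42
DUP      : -42 -42
MOD      : 0
DUP      : 0 0
GT       : 0
DUP      : 0 0
MUL      : 0
PUSH -4  : 0 -4
OVER     : 0 -4 0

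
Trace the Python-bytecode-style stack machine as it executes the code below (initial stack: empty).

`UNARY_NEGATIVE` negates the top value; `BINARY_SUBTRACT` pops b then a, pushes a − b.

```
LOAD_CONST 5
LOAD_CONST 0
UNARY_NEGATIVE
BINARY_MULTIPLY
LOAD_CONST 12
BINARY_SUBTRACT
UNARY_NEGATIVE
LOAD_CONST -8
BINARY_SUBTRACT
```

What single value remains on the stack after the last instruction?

LOAD_CONST 5     [5]
LOAD_CONST 0     [5, 0]
UNARY_NEGATIVE   [5, 0]
BINARY_MULTIPLY  [0]
LOAD_CONST 12    [0, 12]
BINARY_SUBTRACT  [-12]
UNARY_NEGATIVE   [12]
LOAD_CONST -8    [12, -8]
BINARY_SUBTRACT  [20]

20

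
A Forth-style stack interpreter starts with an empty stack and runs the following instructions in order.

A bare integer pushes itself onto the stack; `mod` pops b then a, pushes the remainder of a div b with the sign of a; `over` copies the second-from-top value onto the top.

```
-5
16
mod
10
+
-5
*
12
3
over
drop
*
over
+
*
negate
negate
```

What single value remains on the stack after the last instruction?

-5      [-5]
16      [-5, 16]
mod     [-5]
10      [-5, 10]
+       [5]
-5      [5, -5]
*       [-25]
12      [-25, 12]
3       [-25, 12, 3]
over    [-25, 12, 3, 12]
drop    [-25, 12, 3]
*       [-25, 36]
over    [-25, 36, -25]
+       [-25, 11]
*       [-275]
negate  [275]
negate  [-275]

-275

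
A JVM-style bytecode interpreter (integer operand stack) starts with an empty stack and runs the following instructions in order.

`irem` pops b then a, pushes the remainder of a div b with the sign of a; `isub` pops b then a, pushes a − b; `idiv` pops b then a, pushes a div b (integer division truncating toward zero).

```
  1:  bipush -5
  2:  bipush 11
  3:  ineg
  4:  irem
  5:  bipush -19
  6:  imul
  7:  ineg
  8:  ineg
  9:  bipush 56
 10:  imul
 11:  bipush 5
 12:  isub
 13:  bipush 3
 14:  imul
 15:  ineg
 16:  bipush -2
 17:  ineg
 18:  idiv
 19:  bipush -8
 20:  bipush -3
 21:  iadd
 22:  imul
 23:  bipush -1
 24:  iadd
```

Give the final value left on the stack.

87691

bipush -5  -> -5
bipush 11  -> -5 11
ineg       -> -5 -11
irem       -> -5
bipush -19 -> -5 -19
imul       -> 95
ineg       -> -95
ineg       -> 95
bipush 56  -> 95 56
imul       -> 5320
bipush 5   -> 5320 5
isub       -> 5315
bipush 3   -> 5315 3
imul       -> 15945
ineg       -> -15945
bipush -2  -> -15945 -2
ineg       -> -15945 2
idiv       -> -7972
bipush -8  -> -7972 -8
bipush -3  -> -7972 -8 -3
iadd       -> -7972 -11
imul       -> 87692
bipush -1  -> 87692 -1
iadd       -> 87691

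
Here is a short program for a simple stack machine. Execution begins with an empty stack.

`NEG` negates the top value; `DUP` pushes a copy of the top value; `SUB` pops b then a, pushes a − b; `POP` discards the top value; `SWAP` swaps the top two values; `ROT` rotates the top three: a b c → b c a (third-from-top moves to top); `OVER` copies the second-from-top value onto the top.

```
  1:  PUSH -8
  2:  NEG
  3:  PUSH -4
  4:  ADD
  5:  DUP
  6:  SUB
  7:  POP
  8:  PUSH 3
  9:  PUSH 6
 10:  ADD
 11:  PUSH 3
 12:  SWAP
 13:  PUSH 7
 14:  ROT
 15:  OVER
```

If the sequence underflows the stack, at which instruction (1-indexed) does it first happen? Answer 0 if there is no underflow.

PUSH -8  -8
NEG      8
PUSH -4  8 -4
ADD      4
DUP      4 4
SUB      0
POP      (empty)
PUSH 3   3
PUSH 6   3 6
ADD      9
PUSH 3   9 3
SWAP     3 9
PUSH 7   3 9 7
ROT      9 7 3
OVER     9 7 3 7

0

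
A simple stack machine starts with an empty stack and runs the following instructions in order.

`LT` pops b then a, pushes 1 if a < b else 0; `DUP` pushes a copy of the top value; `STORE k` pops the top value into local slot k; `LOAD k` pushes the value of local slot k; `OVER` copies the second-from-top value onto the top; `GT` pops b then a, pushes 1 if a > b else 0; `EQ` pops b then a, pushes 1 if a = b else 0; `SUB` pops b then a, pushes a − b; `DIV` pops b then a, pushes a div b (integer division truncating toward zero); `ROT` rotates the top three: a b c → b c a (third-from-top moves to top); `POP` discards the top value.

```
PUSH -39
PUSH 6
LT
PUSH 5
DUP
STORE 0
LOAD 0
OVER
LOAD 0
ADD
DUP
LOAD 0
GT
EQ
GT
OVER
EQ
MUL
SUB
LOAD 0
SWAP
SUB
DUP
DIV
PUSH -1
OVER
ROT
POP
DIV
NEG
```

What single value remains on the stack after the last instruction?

PUSH -39 : [-39]
PUSH 6   : [-39, 6]
LT       : [1]
PUSH 5   : [1, 5]
DUP      : [1, 5, 5]
STORE 0  : [1, 5]
LOAD 0   : [1, 5, 5]
OVER     : [1, 5, 5, 5]
LOAD 0   : [1, 5, 5, 5, 5]
ADD      : [1, 5, 5, 10]
DUP      : [1, 5, 5, 10, 10]
LOAD 0   : [1, 5, 5, 10, 10, 5]
GT       : [1, 5, 5, 10, 1]
EQ       : [1, 5, 5, 0]
GT       : [1, 5, 1]
OVER     : [1, 5, 1, 5]
EQ       : [1, 5, 0]
MUL      : [1, 0]
SUB      : [1]
LOAD 0   : [1, 5]
SWAP     : [5, 1]
SUB      : [4]
DUP      : [4, 4]
DIV      : [1]
PUSH -1  : [1, -1]
OVER     : [1, -1, 1]
ROT      : [-1, 1, 1]
POP      : [-1, 1]
DIV      : [-1]
NEG      : [1]

1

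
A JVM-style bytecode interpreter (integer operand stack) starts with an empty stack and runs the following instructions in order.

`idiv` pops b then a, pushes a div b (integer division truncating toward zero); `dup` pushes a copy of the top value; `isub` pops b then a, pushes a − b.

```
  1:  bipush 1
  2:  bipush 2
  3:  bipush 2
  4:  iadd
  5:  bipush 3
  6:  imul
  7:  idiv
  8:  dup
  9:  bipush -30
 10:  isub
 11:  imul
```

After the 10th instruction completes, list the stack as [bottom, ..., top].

bipush 1    1
bipush 2    1 2
bipush 2    1 2 2
iadd        1 4
bipush 3    1 4 3
imul        1 12
idiv        0
dup         0 0
bipush -30  0 0 -30
isub        0 30

[0, 30]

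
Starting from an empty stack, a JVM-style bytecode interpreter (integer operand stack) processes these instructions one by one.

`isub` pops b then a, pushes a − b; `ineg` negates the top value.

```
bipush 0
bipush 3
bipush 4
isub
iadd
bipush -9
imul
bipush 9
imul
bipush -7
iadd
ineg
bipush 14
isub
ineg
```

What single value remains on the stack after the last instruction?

bipush 0  -> 0
bipush 3  -> 0 3
bipush 4  -> 0 3 4
isub      -> 0 -1
iadd      -> -1
bipush -9 -> -1 -9
imul      -> 9
bipush 9  -> 9 9
imul      -> 81
bipush -7 -> 81 -7
iadd      -> 74
ineg      -> -74
bipush 14 -> -74 14
isub      -> -88
ineg      -> 88

88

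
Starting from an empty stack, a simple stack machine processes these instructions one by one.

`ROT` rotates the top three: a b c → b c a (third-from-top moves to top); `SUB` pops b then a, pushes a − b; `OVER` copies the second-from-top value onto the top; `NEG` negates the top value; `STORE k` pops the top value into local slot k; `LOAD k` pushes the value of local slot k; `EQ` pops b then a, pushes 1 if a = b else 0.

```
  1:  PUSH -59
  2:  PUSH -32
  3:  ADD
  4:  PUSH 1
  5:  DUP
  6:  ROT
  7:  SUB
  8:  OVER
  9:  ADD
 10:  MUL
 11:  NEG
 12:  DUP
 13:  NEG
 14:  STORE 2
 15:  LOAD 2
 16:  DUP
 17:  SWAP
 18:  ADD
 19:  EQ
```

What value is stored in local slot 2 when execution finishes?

PUSH -59 -> [-59]
PUSH -32 -> [-59, -32]
ADD      -> [-91]
PUSH 1   -> [-91, 1]
DUP      -> [-91, 1, 1]
ROT      -> [1, 1, -91]
SUB      -> [1, 92]
OVER     -> [1, 92, 1]
ADD      -> [1, 93]
MUL      -> [93]
NEG      -> [-93]
DUP      -> [-93, -93]
NEG      -> [-93, 93]
STORE 2  -> [-93]
LOAD 2   -> [-93, 93]
DUP      -> [-93, 93, 93]
SWAP     -> [-93, 93, 93]
ADD      -> [-93, 186]
EQ       -> [0]

93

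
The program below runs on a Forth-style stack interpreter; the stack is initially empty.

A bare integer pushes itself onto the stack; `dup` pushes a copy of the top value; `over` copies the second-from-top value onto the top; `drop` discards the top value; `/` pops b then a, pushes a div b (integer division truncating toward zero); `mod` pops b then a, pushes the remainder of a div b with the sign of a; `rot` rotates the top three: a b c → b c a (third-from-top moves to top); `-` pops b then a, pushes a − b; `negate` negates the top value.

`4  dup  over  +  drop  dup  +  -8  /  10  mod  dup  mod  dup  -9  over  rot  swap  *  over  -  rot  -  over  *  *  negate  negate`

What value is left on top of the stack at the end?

729

4      : 4
dup    : 4 4
over   : 4 4 4
+      : 4 8
drop   : 4
dup    : 4 4
+      : 8
-8     : 8 -8
/      : -1
10     : -1 10
mod    : -1
dup    : -1 -1
mod    : 0
dup    : 0 0
-9     : 0 0 -9
over   : 0 0 -9 0
rot    : 0 -9 0 0
swap   : 0 -9 0 0
*      : 0 -9 0
over   : 0 -9 0 -9
-      : 0 -9 9
rot    : -9 9 0
-      : -9 9
over   : -9 9 -9
*      : -9 -81
*      : 729
negate : -729
negate : 729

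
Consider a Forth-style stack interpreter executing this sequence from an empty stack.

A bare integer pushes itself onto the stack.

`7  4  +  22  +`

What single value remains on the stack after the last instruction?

33

7  -> [7]
4  -> [7, 4]
+  -> [11]
22 -> [11, 22]
+  -> [33]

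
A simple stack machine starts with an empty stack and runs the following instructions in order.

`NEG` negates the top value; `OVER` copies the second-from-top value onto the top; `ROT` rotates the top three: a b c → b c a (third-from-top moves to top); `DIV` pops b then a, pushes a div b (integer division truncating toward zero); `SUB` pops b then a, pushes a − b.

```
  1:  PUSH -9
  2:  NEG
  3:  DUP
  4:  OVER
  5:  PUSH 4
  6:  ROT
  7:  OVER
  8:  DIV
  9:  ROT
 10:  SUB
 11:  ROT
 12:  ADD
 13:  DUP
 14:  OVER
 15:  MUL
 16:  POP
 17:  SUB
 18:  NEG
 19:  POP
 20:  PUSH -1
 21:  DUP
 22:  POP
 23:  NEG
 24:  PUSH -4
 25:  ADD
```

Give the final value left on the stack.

-3

PUSH -9 -> [-9]
NEG     -> [9]
DUP     -> [9, 9]
OVER    -> [9, 9, 9]
PUSH 4  -> [9, 9, 9, 4]
ROT     -> [9, 9, 4, 9]
OVER    -> [9, 9, 4, 9, 4]
DIV     -> [9, 9, 4, 2]
ROT     -> [9, 4, 2, 9]
SUB     -> [9, 4, -7]
ROT     -> [4, -7, 9]
ADD     -> [4, 2]
DUP     -> [4, 2, 2]
OVER    -> [4, 2, 2, 2]
MUL     -> [4, 2, 4]
POP     -> [4, 2]
SUB     -> [2]
NEG     -> [-2]
POP     -> []
PUSH -1 -> [-1]
DUP     -> [-1, -1]
POP     -> [-1]
NEG     -> [1]
PUSH -4 -> [1, -4]
ADD     -> [-3]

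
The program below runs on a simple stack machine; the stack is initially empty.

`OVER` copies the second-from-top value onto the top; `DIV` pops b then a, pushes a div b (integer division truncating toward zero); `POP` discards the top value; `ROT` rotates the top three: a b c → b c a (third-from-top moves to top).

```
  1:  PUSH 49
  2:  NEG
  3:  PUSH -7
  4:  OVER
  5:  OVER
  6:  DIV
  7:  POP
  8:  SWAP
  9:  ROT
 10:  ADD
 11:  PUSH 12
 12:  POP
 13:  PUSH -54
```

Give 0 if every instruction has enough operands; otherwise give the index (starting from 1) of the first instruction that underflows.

PUSH 49 → 49
NEG     → -49
PUSH -7 → -49 -7
OVER    → -49 -7 -49
OVER    → -49 -7 -49 -7
DIV     → -49 -7 7
POP     → -49 -7
SWAP    → -7 -49
ROT  — needs 3 operands, stack has 2 → underflow

9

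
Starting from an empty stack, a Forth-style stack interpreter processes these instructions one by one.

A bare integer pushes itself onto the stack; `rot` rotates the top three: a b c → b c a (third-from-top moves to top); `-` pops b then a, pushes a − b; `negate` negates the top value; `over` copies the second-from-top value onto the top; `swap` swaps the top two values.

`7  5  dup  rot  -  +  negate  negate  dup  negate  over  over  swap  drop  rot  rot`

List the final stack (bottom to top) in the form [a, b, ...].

[-3, 3, -3]

7      → 7
5      → 7 5
dup    → 7 5 5
rot    → 5 5 7
-      → 5 -2
+      → 3
negate → -3
negate → 3
dup    → 3 3
negate → 3 -3
over   → 3 -3 3
over   → 3 -3 3 -3
swap   → 3 -3 -3 3
drop   → 3 -3 -3
rot    → -3 -3 3
rot    → -3 3 -3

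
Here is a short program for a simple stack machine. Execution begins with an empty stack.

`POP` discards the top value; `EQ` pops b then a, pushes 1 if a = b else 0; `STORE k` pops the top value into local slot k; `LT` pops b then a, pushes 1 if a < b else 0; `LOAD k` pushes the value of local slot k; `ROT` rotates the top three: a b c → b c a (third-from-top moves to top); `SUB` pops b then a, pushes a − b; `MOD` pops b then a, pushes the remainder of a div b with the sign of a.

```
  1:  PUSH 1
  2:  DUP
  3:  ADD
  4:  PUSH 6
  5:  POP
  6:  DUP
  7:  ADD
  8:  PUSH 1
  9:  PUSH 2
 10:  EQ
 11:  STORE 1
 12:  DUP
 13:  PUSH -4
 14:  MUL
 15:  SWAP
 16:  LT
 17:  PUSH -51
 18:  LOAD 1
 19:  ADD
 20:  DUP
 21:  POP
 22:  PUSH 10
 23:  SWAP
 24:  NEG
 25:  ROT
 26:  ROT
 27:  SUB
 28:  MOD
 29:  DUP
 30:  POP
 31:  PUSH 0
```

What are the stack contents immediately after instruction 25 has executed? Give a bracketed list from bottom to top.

[10, 51, 1]

PUSH 1   : [1]
DUP      : [1, 1]
ADD      : [2]
PUSH 6   : [2, 6]
POP      : [2]
DUP      : [2, 2]
ADD      : [4]
PUSH 1   : [4, 1]
PUSH 2   : [4, 1, 2]
EQ       : [4, 0]
STORE 1  : [4]
DUP      : [4, 4]
PUSH -4  : [4, 4, -4]
MUL      : [4, -16]
SWAP     : [-16, 4]
LT       : [1]
PUSH -51 : [1, -51]
LOAD 1   : [1, -51, 0]
ADD      : [1, -51]
DUP      : [1, -51, -51]
POP      : [1, -51]
PUSH 10  : [1, -51, 10]
SWAP     : [1, 10, -51]
NEG      : [1, 10, 51]
ROT      : [10, 51, 1]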